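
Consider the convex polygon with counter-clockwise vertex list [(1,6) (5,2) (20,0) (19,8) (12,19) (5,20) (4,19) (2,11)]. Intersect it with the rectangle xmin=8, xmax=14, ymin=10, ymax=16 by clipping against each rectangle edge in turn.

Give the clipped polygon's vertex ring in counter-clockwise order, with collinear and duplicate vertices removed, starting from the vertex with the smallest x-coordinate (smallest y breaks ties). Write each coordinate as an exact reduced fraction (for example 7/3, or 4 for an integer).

Clipped polygon: [(8,10) (14,10) (14,111/7) (153/11,16) (8,16)]

1. After x ≥ 8: [(8,8/5) (20,0) (19,8) (12,19) (8,137/7)]
2. After x ≤ 14: [(8,8/5) (14,4/5) (14,111/7) (12,19) (8,137/7)]
3. After y ≥ 10: [(8,10) (14,10) (14,111/7) (12,19) (8,137/7)]
4. After y ≤ 16: [(8,16) (8,10) (14,10) (14,111/7) (153/11,16)]
5. Canonical ring: [(8,10) (14,10) (14,111/7) (153/11,16) (8,16)]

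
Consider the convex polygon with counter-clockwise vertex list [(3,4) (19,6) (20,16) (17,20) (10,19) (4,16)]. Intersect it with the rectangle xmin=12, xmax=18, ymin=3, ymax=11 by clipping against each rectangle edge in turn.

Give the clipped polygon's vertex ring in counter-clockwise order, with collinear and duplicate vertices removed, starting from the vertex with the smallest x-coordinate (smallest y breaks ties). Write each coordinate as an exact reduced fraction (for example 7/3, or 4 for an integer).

1. After x ≥ 12: [(12,41/8) (19,6) (20,16) (17,20) (12,135/7)]
2. After x ≤ 18: [(12,41/8) (18,47/8) (18,56/3) (17,20) (12,135/7)]
3. After y ≥ 3: [(12,41/8) (18,47/8) (18,56/3) (17,20) (12,135/7)]
4. After y ≤ 11: [(12,11) (12,41/8) (18,47/8) (18,11)]
5. Canonical ring: [(12,41/8) (18,47/8) (18,11) (12,11)]

Clipped polygon: [(12,41/8) (18,47/8) (18,11) (12,11)]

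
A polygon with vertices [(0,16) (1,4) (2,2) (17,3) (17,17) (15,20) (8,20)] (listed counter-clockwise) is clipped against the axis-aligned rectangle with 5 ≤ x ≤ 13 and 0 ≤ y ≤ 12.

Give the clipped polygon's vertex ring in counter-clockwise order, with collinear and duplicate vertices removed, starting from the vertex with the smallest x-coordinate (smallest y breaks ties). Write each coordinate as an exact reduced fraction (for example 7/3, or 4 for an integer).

1. After x ≥ 5: [(5,37/2) (5,11/5) (17,3) (17,17) (15,20) (8,20)]
2. After x ≤ 13: [(5,37/2) (5,11/5) (13,41/15) (13,20) (8,20)]
3. After y ≥ 0: [(5,37/2) (5,11/5) (13,41/15) (13,20) (8,20)]
4. After y ≤ 12: [(5,12) (5,11/5) (13,41/15) (13,12)]
5. Canonical ring: [(5,11/5) (13,41/15) (13,12) (5,12)]

Clipped polygon: [(5,11/5) (13,41/15) (13,12) (5,12)]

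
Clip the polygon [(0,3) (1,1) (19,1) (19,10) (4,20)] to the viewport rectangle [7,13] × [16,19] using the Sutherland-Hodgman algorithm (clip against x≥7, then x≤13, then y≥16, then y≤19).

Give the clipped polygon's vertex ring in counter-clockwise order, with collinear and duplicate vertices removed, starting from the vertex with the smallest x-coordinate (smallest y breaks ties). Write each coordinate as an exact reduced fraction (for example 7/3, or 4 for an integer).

Clipped polygon: [(7,16) (10,16) (7,18)]

1. After x ≥ 7: [(7,1) (19,1) (19,10) (7,18)]
2. After x ≤ 13: [(7,1) (13,1) (13,14) (7,18)]
3. After y ≥ 16: [(7,16) (10,16) (7,18)]
4. After y ≤ 19: [(7,16) (10,16) (7,18)]
5. Canonical ring: [(7,16) (10,16) (7,18)]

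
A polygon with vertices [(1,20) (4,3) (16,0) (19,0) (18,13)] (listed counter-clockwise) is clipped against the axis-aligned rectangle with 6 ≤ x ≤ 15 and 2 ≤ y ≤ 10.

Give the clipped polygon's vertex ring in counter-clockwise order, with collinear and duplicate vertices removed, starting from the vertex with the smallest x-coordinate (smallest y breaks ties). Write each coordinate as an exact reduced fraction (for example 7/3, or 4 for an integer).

1. After x ≥ 6: [(6,305/17) (6,5/2) (16,0) (19,0) (18,13)]
2. After x ≤ 15: [(15,242/17) (6,305/17) (6,5/2) (15,1/4)]
3. After y ≥ 2: [(15,2) (15,242/17) (6,305/17) (6,5/2) (8,2)]
4. After y ≤ 10: [(15,2) (15,10) (6,10) (6,5/2) (8,2)]
5. Canonical ring: [(6,5/2) (8,2) (15,2) (15,10) (6,10)]

Clipped polygon: [(6,5/2) (8,2) (15,2) (15,10) (6,10)]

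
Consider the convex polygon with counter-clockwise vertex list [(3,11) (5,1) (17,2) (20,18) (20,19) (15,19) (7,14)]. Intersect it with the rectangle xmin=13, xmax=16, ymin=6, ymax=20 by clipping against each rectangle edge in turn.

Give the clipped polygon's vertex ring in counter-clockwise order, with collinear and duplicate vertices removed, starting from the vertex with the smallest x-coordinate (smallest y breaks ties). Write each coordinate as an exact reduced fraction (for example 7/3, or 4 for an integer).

Clipped polygon: [(13,6) (16,6) (16,19) (15,19) (13,71/4)]

1. After x ≥ 13: [(13,5/3) (17,2) (20,18) (20,19) (15,19) (13,71/4)]
2. After x ≤ 16: [(13,5/3) (16,23/12) (16,19) (15,19) (13,71/4)]
3. After y ≥ 6: [(13,6) (16,6) (16,19) (15,19) (13,71/4)]
4. After y ≤ 20: [(13,6) (16,6) (16,19) (15,19) (13,71/4)]
5. Canonical ring: [(13,6) (16,6) (16,19) (15,19) (13,71/4)]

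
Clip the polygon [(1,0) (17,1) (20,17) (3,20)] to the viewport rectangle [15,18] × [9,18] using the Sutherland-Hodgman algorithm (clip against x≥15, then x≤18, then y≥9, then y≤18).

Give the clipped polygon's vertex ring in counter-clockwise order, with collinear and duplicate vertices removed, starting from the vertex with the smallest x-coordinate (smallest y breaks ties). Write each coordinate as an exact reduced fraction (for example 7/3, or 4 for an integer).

Clipped polygon: [(15,9) (18,9) (18,295/17) (15,304/17)]

1. After x ≥ 15: [(15,7/8) (17,1) (20,17) (15,304/17)]
2. After x ≤ 18: [(15,7/8) (17,1) (18,19/3) (18,295/17) (15,304/17)]
3. After y ≥ 9: [(15,9) (18,9) (18,295/17) (15,304/17)]
4. After y ≤ 18: [(15,9) (18,9) (18,295/17) (15,304/17)]
5. Canonical ring: [(15,9) (18,9) (18,295/17) (15,304/17)]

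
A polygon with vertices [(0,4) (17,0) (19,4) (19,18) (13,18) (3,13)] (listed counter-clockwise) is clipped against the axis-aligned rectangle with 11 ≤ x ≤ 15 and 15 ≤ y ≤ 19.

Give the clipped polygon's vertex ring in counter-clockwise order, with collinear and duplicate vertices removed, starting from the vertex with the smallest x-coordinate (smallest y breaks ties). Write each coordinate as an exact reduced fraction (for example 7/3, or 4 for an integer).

Clipped polygon: [(11,15) (15,15) (15,18) (13,18) (11,17)]

1. After x ≥ 11: [(11,24/17) (17,0) (19,4) (19,18) (13,18) (11,17)]
2. After x ≤ 15: [(11,24/17) (15,8/17) (15,18) (13,18) (11,17)]
3. After y ≥ 15: [(11,15) (15,15) (15,18) (13,18) (11,17)]
4. After y ≤ 19: [(11,15) (15,15) (15,18) (13,18) (11,17)]
5. Canonical ring: [(11,15) (15,15) (15,18) (13,18) (11,17)]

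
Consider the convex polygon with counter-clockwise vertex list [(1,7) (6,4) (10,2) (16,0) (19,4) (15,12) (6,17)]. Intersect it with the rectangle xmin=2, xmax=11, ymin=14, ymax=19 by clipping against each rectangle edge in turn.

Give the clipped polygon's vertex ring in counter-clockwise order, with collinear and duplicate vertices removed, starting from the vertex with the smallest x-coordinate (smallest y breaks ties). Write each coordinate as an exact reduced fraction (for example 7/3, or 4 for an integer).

Clipped polygon: [(9/2,14) (11,14) (11,128/9) (6,17)]

1. After x ≥ 2: [(2,9) (2,32/5) (6,4) (10,2) (16,0) (19,4) (15,12) (6,17)]
2. After x ≤ 11: [(2,9) (2,32/5) (6,4) (10,2) (11,5/3) (11,128/9) (6,17)]
3. After y ≥ 14: [(9/2,14) (11,14) (11,128/9) (6,17)]
4. After y ≤ 19: [(9/2,14) (11,14) (11,128/9) (6,17)]
5. Canonical ring: [(9/2,14) (11,14) (11,128/9) (6,17)]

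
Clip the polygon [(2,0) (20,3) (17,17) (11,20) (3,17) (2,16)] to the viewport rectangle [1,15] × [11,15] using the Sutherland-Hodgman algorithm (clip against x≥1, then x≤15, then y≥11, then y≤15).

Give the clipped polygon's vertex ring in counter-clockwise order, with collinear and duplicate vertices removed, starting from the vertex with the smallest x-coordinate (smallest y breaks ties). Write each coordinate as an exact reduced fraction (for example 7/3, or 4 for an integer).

1. After x ≥ 1: [(2,0) (20,3) (17,17) (11,20) (3,17) (2,16)]
2. After x ≤ 15: [(2,0) (15,13/6) (15,18) (11,20) (3,17) (2,16)]
3. After y ≥ 11: [(2,11) (15,11) (15,18) (11,20) (3,17) (2,16)]
4. After y ≤ 15: [(2,15) (2,11) (15,11) (15,15)]
5. Canonical ring: [(2,11) (15,11) (15,15) (2,15)]

Clipped polygon: [(2,11) (15,11) (15,15) (2,15)]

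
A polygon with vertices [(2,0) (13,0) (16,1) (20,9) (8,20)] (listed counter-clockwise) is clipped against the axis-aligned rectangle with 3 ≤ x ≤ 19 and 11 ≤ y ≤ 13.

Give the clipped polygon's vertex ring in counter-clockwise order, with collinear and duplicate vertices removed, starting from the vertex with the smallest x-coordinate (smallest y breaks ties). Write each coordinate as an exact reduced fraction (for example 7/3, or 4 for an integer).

1. After x ≥ 3: [(3,10/3) (3,0) (13,0) (16,1) (20,9) (8,20)]
2. After x ≤ 19: [(3,10/3) (3,0) (13,0) (16,1) (19,7) (19,119/12) (8,20)]
3. After y ≥ 11: [(53/10,11) (196/11,11) (8,20)]
4. After y ≤ 13: [(59/10,13) (53/10,11) (196/11,11) (172/11,13)]
5. Canonical ring: [(53/10,11) (196/11,11) (172/11,13) (59/10,13)]

Clipped polygon: [(53/10,11) (196/11,11) (172/11,13) (59/10,13)]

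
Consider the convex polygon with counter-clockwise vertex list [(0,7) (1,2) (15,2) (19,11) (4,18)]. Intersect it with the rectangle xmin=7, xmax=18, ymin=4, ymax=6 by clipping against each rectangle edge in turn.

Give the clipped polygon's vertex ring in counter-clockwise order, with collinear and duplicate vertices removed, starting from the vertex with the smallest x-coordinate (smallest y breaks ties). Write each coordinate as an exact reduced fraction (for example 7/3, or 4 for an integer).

Clipped polygon: [(7,4) (143/9,4) (151/9,6) (7,6)]

1. After x ≥ 7: [(7,2) (15,2) (19,11) (7,83/5)]
2. After x ≤ 18: [(7,2) (15,2) (18,35/4) (18,172/15) (7,83/5)]
3. After y ≥ 4: [(7,4) (143/9,4) (18,35/4) (18,172/15) (7,83/5)]
4. After y ≤ 6: [(7,6) (7,4) (143/9,4) (151/9,6)]
5. Canonical ring: [(7,4) (143/9,4) (151/9,6) (7,6)]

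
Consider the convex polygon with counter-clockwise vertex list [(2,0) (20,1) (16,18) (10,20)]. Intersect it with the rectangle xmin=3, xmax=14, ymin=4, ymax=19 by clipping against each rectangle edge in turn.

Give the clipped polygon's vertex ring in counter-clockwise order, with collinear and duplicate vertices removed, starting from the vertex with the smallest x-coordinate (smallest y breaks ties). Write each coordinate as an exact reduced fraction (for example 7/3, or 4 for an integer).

1. After x ≥ 3: [(3,5/2) (3,1/18) (20,1) (16,18) (10,20)]
2. After x ≤ 14: [(3,5/2) (3,1/18) (14,2/3) (14,56/3) (10,20)]
3. After y ≥ 4: [(18/5,4) (14,4) (14,56/3) (10,20)]
4. After y ≤ 19: [(48/5,19) (18/5,4) (14,4) (14,56/3) (13,19)]
5. Canonical ring: [(18/5,4) (14,4) (14,56/3) (13,19) (48/5,19)]

Clipped polygon: [(18/5,4) (14,4) (14,56/3) (13,19) (48/5,19)]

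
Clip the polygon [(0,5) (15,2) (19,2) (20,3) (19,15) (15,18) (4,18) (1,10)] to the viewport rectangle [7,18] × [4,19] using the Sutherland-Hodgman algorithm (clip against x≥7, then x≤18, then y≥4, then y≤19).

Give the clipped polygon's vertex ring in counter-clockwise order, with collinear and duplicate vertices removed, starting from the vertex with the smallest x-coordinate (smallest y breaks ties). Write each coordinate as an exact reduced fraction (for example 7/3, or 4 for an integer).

Clipped polygon: [(7,4) (18,4) (18,63/4) (15,18) (7,18)]

1. After x ≥ 7: [(7,18/5) (15,2) (19,2) (20,3) (19,15) (15,18) (7,18)]
2. After x ≤ 18: [(7,18/5) (15,2) (18,2) (18,63/4) (15,18) (7,18)]
3. After y ≥ 4: [(7,4) (18,4) (18,63/4) (15,18) (7,18)]
4. After y ≤ 19: [(7,4) (18,4) (18,63/4) (15,18) (7,18)]
5. Canonical ring: [(7,4) (18,4) (18,63/4) (15,18) (7,18)]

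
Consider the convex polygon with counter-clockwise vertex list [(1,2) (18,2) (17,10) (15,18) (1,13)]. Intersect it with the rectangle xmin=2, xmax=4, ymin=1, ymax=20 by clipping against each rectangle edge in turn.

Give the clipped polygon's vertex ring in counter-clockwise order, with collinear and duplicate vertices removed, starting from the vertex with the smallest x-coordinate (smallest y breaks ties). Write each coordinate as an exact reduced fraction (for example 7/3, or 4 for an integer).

1. After x ≥ 2: [(2,2) (18,2) (17,10) (15,18) (2,187/14)]
2. After x ≤ 4: [(2,2) (4,2) (4,197/14) (2,187/14)]
3. After y ≥ 1: [(2,2) (4,2) (4,197/14) (2,187/14)]
4. After y ≤ 20: [(2,2) (4,2) (4,197/14) (2,187/14)]
5. Canonical ring: [(2,2) (4,2) (4,197/14) (2,187/14)]

Clipped polygon: [(2,2) (4,2) (4,197/14) (2,187/14)]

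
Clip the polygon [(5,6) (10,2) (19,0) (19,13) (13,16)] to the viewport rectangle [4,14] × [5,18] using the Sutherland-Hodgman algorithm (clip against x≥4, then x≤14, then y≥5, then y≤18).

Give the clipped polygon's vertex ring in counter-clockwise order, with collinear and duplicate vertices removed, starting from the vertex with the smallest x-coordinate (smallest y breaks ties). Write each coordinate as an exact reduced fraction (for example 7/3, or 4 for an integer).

Clipped polygon: [(5,6) (25/4,5) (14,5) (14,31/2) (13,16)]

1. After x ≥ 4: [(5,6) (10,2) (19,0) (19,13) (13,16)]
2. After x ≤ 14: [(5,6) (10,2) (14,10/9) (14,31/2) (13,16)]
3. After y ≥ 5: [(5,6) (25/4,5) (14,5) (14,31/2) (13,16)]
4. After y ≤ 18: [(5,6) (25/4,5) (14,5) (14,31/2) (13,16)]
5. Canonical ring: [(5,6) (25/4,5) (14,5) (14,31/2) (13,16)]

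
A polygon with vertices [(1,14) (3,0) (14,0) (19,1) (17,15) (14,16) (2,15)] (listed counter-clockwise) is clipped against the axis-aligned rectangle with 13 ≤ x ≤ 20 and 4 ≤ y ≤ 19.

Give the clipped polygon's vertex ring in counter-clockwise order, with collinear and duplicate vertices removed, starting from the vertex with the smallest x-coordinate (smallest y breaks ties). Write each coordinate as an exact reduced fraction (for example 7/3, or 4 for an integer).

Clipped polygon: [(13,4) (130/7,4) (17,15) (14,16) (13,191/12)]

1. After x ≥ 13: [(13,0) (14,0) (19,1) (17,15) (14,16) (13,191/12)]
2. After x ≤ 20: [(13,0) (14,0) (19,1) (17,15) (14,16) (13,191/12)]
3. After y ≥ 4: [(13,4) (130/7,4) (17,15) (14,16) (13,191/12)]
4. After y ≤ 19: [(13,4) (130/7,4) (17,15) (14,16) (13,191/12)]
5. Canonical ring: [(13,4) (130/7,4) (17,15) (14,16) (13,191/12)]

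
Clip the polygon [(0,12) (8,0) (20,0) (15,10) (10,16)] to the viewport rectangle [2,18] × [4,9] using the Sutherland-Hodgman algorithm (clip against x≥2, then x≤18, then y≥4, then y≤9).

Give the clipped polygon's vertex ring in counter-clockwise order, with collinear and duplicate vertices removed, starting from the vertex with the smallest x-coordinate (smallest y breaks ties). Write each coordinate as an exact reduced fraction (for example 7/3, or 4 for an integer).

1. After x ≥ 2: [(2,64/5) (2,9) (8,0) (20,0) (15,10) (10,16)]
2. After x ≤ 18: [(2,64/5) (2,9) (8,0) (18,0) (18,4) (15,10) (10,16)]
3. After y ≥ 4: [(2,64/5) (2,9) (16/3,4) (18,4) (18,4) (15,10) (10,16)]
4. After y ≤ 9: [(2,9) (2,9) (16/3,4) (18,4) (18,4) (31/2,9)]
5. Canonical ring: [(2,9) (16/3,4) (18,4) (31/2,9)]

Clipped polygon: [(2,9) (16/3,4) (18,4) (31/2,9)]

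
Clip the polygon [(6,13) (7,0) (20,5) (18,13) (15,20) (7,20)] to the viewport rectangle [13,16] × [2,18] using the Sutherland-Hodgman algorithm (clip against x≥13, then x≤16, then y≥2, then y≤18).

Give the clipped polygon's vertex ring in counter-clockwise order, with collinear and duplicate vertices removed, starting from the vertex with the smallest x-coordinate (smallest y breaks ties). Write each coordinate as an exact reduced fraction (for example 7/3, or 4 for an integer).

Clipped polygon: [(13,30/13) (16,45/13) (16,53/3) (111/7,18) (13,18)]

1. After x ≥ 13: [(13,30/13) (20,5) (18,13) (15,20) (13,20)]
2. After x ≤ 16: [(13,30/13) (16,45/13) (16,53/3) (15,20) (13,20)]
3. After y ≥ 2: [(13,30/13) (16,45/13) (16,53/3) (15,20) (13,20)]
4. After y ≤ 18: [(13,18) (13,30/13) (16,45/13) (16,53/3) (111/7,18)]
5. Canonical ring: [(13,30/13) (16,45/13) (16,53/3) (111/7,18) (13,18)]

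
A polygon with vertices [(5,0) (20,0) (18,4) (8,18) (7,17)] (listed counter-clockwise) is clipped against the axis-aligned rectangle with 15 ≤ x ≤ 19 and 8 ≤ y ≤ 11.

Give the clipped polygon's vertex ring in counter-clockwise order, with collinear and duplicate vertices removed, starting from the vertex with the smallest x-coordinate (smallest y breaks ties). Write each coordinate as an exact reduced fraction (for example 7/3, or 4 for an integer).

1. After x ≥ 15: [(15,0) (20,0) (18,4) (15,41/5)]
2. After x ≤ 19: [(15,0) (19,0) (19,2) (18,4) (15,41/5)]
3. After y ≥ 8: [(15,8) (106/7,8) (15,41/5)]
4. After y ≤ 11: [(15,8) (106/7,8) (15,41/5)]
5. Canonical ring: [(15,8) (106/7,8) (15,41/5)]

Clipped polygon: [(15,8) (106/7,8) (15,41/5)]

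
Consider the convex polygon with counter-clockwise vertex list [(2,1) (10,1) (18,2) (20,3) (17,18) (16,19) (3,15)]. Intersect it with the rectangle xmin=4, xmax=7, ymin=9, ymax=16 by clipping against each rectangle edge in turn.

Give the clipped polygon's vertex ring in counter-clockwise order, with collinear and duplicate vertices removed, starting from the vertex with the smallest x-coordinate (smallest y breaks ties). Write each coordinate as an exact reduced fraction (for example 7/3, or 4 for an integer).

Clipped polygon: [(4,9) (7,9) (7,16) (25/4,16) (4,199/13)]

1. After x ≥ 4: [(4,1) (10,1) (18,2) (20,3) (17,18) (16,19) (4,199/13)]
2. After x ≤ 7: [(4,1) (7,1) (7,211/13) (4,199/13)]
3. After y ≥ 9: [(4,9) (7,9) (7,211/13) (4,199/13)]
4. After y ≤ 16: [(4,9) (7,9) (7,16) (25/4,16) (4,199/13)]
5. Canonical ring: [(4,9) (7,9) (7,16) (25/4,16) (4,199/13)]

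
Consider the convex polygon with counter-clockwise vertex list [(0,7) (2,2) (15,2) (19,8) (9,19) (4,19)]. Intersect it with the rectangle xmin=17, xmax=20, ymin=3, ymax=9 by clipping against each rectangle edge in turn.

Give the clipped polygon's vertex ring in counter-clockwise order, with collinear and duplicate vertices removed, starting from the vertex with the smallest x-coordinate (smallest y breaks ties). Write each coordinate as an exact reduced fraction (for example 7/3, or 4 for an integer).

1. After x ≥ 17: [(17,5) (19,8) (17,51/5)]
2. After x ≤ 20: [(17,5) (19,8) (17,51/5)]
3. After y ≥ 3: [(17,5) (19,8) (17,51/5)]
4. After y ≤ 9: [(17,9) (17,5) (19,8) (199/11,9)]
5. Canonical ring: [(17,5) (19,8) (199/11,9) (17,9)]

Clipped polygon: [(17,5) (19,8) (199/11,9) (17,9)]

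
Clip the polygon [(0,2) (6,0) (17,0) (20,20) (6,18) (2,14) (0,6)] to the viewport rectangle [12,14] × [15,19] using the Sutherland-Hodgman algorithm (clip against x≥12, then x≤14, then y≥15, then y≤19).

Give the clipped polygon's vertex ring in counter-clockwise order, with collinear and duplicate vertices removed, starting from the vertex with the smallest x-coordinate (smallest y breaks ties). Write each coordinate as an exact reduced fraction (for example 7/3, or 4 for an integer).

Clipped polygon: [(12,15) (14,15) (14,19) (13,19) (12,132/7)]

1. After x ≥ 12: [(12,0) (17,0) (20,20) (12,132/7)]
2. After x ≤ 14: [(12,0) (14,0) (14,134/7) (12,132/7)]
3. After y ≥ 15: [(12,15) (14,15) (14,134/7) (12,132/7)]
4. After y ≤ 19: [(12,15) (14,15) (14,19) (13,19) (12,132/7)]
5. Canonical ring: [(12,15) (14,15) (14,19) (13,19) (12,132/7)]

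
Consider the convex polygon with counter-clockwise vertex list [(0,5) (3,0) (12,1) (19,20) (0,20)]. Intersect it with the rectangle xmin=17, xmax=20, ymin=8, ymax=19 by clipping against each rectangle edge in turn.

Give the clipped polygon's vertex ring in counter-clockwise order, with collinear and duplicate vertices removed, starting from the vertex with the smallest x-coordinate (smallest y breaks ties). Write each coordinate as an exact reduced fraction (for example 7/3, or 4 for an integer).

Clipped polygon: [(17,102/7) (354/19,19) (17,19)]

1. After x ≥ 17: [(17,102/7) (19,20) (17,20)]
2. After x ≤ 20: [(17,102/7) (19,20) (17,20)]
3. After y ≥ 8: [(17,102/7) (19,20) (17,20)]
4. After y ≤ 19: [(17,19) (17,102/7) (354/19,19)]
5. Canonical ring: [(17,102/7) (354/19,19) (17,19)]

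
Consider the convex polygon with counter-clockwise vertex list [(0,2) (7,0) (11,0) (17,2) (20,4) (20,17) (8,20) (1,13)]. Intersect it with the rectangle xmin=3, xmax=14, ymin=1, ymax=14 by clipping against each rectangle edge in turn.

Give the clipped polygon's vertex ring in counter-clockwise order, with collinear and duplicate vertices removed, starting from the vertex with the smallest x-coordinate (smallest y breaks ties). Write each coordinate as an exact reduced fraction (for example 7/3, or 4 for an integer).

Clipped polygon: [(3,8/7) (7/2,1) (14,1) (14,14) (3,14)]

1. After x ≥ 3: [(3,8/7) (7,0) (11,0) (17,2) (20,4) (20,17) (8,20) (3,15)]
2. After x ≤ 14: [(3,8/7) (7,0) (11,0) (14,1) (14,37/2) (8,20) (3,15)]
3. After y ≥ 1: [(3,8/7) (7/2,1) (14,1) (14,1) (14,37/2) (8,20) (3,15)]
4. After y ≤ 14: [(3,14) (3,8/7) (7/2,1) (14,1) (14,1) (14,14)]
5. Canonical ring: [(3,8/7) (7/2,1) (14,1) (14,14) (3,14)]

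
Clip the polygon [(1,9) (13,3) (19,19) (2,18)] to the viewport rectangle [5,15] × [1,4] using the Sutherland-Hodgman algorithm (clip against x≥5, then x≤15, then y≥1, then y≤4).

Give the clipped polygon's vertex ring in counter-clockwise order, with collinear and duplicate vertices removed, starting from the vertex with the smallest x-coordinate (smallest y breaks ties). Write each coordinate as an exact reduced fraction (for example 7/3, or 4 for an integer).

1. After x ≥ 5: [(5,7) (13,3) (19,19) (5,309/17)]
2. After x ≤ 15: [(5,7) (13,3) (15,25/3) (15,319/17) (5,309/17)]
3. After y ≥ 1: [(5,7) (13,3) (15,25/3) (15,319/17) (5,309/17)]
4. After y ≤ 4: [(11,4) (13,3) (107/8,4)]
5. Canonical ring: [(11,4) (13,3) (107/8,4)]

Clipped polygon: [(11,4) (13,3) (107/8,4)]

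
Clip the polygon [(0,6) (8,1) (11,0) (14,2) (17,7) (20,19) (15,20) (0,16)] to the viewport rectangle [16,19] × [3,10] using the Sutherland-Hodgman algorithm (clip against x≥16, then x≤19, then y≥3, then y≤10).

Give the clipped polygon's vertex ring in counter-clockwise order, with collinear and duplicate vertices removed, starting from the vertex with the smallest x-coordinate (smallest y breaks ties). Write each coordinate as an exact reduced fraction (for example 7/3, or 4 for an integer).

1. After x ≥ 16: [(16,16/3) (17,7) (20,19) (16,99/5)]
2. After x ≤ 19: [(16,16/3) (17,7) (19,15) (19,96/5) (16,99/5)]
3. After y ≥ 3: [(16,16/3) (17,7) (19,15) (19,96/5) (16,99/5)]
4. After y ≤ 10: [(16,10) (16,16/3) (17,7) (71/4,10)]
5. Canonical ring: [(16,16/3) (17,7) (71/4,10) (16,10)]

Clipped polygon: [(16,16/3) (17,7) (71/4,10) (16,10)]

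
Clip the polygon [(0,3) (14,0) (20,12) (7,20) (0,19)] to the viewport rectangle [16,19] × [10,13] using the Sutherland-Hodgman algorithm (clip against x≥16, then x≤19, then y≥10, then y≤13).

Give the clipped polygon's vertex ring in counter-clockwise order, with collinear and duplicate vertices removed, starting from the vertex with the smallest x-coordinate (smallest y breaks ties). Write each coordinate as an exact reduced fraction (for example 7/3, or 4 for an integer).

1. After x ≥ 16: [(16,4) (20,12) (16,188/13)]
2. After x ≤ 19: [(16,4) (19,10) (19,164/13) (16,188/13)]
3. After y ≥ 10: [(16,10) (19,10) (19,10) (19,164/13) (16,188/13)]
4. After y ≤ 13: [(16,13) (16,10) (19,10) (19,10) (19,164/13) (147/8,13)]
5. Canonical ring: [(16,10) (19,10) (19,164/13) (147/8,13) (16,13)]

Clipped polygon: [(16,10) (19,10) (19,164/13) (147/8,13) (16,13)]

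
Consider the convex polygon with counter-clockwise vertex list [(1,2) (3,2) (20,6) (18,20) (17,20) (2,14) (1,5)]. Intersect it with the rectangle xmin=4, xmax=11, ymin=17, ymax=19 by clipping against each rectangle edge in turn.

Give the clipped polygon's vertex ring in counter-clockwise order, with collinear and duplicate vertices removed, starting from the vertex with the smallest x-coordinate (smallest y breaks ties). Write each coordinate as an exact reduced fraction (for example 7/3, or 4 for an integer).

1. After x ≥ 4: [(4,38/17) (20,6) (18,20) (17,20) (4,74/5)]
2. After x ≤ 11: [(4,38/17) (11,66/17) (11,88/5) (4,74/5)]
3. After y ≥ 17: [(11,17) (11,88/5) (19/2,17)]
4. After y ≤ 19: [(11,17) (11,88/5) (19/2,17)]
5. Canonical ring: [(19/2,17) (11,17) (11,88/5)]

Clipped polygon: [(19/2,17) (11,17) (11,88/5)]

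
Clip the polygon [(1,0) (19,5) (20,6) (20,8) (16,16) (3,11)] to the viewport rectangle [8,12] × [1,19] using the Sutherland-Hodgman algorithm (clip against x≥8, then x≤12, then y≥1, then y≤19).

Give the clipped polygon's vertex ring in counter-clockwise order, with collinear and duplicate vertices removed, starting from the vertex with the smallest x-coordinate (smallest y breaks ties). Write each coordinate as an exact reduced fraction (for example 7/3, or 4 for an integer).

1. After x ≥ 8: [(8,35/18) (19,5) (20,6) (20,8) (16,16) (8,168/13)]
2. After x ≤ 12: [(8,35/18) (12,55/18) (12,188/13) (8,168/13)]
3. After y ≥ 1: [(8,35/18) (12,55/18) (12,188/13) (8,168/13)]
4. After y ≤ 19: [(8,35/18) (12,55/18) (12,188/13) (8,168/13)]
5. Canonical ring: [(8,35/18) (12,55/18) (12,188/13) (8,168/13)]

Clipped polygon: [(8,35/18) (12,55/18) (12,188/13) (8,168/13)]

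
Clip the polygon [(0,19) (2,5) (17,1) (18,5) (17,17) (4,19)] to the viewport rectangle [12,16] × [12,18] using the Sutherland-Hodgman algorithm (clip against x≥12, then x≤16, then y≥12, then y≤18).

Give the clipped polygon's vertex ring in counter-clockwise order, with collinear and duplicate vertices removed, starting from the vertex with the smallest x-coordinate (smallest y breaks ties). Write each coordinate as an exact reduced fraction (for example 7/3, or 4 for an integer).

Clipped polygon: [(12,12) (16,12) (16,223/13) (12,231/13)]

1. After x ≥ 12: [(12,7/3) (17,1) (18,5) (17,17) (12,231/13)]
2. After x ≤ 16: [(12,7/3) (16,19/15) (16,223/13) (12,231/13)]
3. After y ≥ 12: [(12,12) (16,12) (16,223/13) (12,231/13)]
4. After y ≤ 18: [(12,12) (16,12) (16,223/13) (12,231/13)]
5. Canonical ring: [(12,12) (16,12) (16,223/13) (12,231/13)]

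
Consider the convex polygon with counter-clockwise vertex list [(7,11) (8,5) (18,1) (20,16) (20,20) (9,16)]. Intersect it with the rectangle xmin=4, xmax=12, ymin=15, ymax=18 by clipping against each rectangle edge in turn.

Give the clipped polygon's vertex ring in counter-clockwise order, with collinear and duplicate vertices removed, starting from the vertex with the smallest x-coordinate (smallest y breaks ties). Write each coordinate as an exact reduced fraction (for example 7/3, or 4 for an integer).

1. After x ≥ 4: [(7,11) (8,5) (18,1) (20,16) (20,20) (9,16)]
2. After x ≤ 12: [(7,11) (8,5) (12,17/5) (12,188/11) (9,16)]
3. After y ≥ 15: [(43/5,15) (12,15) (12,188/11) (9,16)]
4. After y ≤ 18: [(43/5,15) (12,15) (12,188/11) (9,16)]
5. Canonical ring: [(43/5,15) (12,15) (12,188/11) (9,16)]

Clipped polygon: [(43/5,15) (12,15) (12,188/11) (9,16)]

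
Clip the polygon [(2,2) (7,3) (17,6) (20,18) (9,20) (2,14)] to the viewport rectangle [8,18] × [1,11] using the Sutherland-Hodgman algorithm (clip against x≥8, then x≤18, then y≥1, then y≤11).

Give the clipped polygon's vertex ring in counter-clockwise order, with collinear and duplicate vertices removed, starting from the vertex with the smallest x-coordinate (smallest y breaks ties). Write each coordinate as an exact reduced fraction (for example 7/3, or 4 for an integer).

Clipped polygon: [(8,33/10) (17,6) (18,10) (18,11) (8,11)]

1. After x ≥ 8: [(8,33/10) (17,6) (20,18) (9,20) (8,134/7)]
2. After x ≤ 18: [(8,33/10) (17,6) (18,10) (18,202/11) (9,20) (8,134/7)]
3. After y ≥ 1: [(8,33/10) (17,6) (18,10) (18,202/11) (9,20) (8,134/7)]
4. After y ≤ 11: [(8,11) (8,33/10) (17,6) (18,10) (18,11)]
5. Canonical ring: [(8,33/10) (17,6) (18,10) (18,11) (8,11)]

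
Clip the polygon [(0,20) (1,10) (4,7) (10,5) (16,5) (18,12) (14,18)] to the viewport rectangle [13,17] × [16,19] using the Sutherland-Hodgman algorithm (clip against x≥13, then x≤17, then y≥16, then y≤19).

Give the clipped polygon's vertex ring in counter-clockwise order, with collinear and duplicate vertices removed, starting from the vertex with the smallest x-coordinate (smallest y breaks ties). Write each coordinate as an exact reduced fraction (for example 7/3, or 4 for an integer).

1. After x ≥ 13: [(13,127/7) (13,5) (16,5) (18,12) (14,18)]
2. After x ≤ 17: [(13,127/7) (13,5) (16,5) (17,17/2) (17,27/2) (14,18)]
3. After y ≥ 16: [(13,127/7) (13,16) (46/3,16) (14,18)]
4. After y ≤ 19: [(13,127/7) (13,16) (46/3,16) (14,18)]
5. Canonical ring: [(13,16) (46/3,16) (14,18) (13,127/7)]

Clipped polygon: [(13,16) (46/3,16) (14,18) (13,127/7)]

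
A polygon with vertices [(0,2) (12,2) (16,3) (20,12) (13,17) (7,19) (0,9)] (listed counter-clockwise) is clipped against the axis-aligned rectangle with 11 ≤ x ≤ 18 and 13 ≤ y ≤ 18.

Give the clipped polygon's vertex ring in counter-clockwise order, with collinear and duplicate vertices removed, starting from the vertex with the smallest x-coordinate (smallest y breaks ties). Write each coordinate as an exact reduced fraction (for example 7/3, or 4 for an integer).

1. After x ≥ 11: [(11,2) (12,2) (16,3) (20,12) (13,17) (11,53/3)]
2. After x ≤ 18: [(11,2) (12,2) (16,3) (18,15/2) (18,94/7) (13,17) (11,53/3)]
3. After y ≥ 13: [(11,13) (18,13) (18,94/7) (13,17) (11,53/3)]
4. After y ≤ 18: [(11,13) (18,13) (18,94/7) (13,17) (11,53/3)]
5. Canonical ring: [(11,13) (18,13) (18,94/7) (13,17) (11,53/3)]

Clipped polygon: [(11,13) (18,13) (18,94/7) (13,17) (11,53/3)]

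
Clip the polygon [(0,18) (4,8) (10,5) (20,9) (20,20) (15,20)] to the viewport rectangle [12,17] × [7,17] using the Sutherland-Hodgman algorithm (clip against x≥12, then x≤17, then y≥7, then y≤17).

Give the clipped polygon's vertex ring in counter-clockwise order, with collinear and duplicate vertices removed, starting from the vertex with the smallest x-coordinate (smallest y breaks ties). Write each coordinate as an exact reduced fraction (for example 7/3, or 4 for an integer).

Clipped polygon: [(12,7) (15,7) (17,39/5) (17,17) (12,17)]

1. After x ≥ 12: [(12,98/5) (12,29/5) (20,9) (20,20) (15,20)]
2. After x ≤ 17: [(12,98/5) (12,29/5) (17,39/5) (17,20) (15,20)]
3. After y ≥ 7: [(12,98/5) (12,7) (15,7) (17,39/5) (17,20) (15,20)]
4. After y ≤ 17: [(12,17) (12,7) (15,7) (17,39/5) (17,17)]
5. Canonical ring: [(12,7) (15,7) (17,39/5) (17,17) (12,17)]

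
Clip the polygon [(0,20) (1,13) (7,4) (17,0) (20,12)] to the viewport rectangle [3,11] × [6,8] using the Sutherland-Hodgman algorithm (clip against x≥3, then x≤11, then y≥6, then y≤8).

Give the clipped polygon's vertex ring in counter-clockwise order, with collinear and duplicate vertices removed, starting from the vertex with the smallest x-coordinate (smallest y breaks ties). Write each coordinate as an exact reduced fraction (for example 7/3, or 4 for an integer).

1. After x ≥ 3: [(3,94/5) (3,10) (7,4) (17,0) (20,12)]
2. After x ≤ 11: [(11,78/5) (3,94/5) (3,10) (7,4) (11,12/5)]
3. After y ≥ 6: [(11,6) (11,78/5) (3,94/5) (3,10) (17/3,6)]
4. After y ≤ 8: [(11,6) (11,8) (13/3,8) (17/3,6)]
5. Canonical ring: [(13/3,8) (17/3,6) (11,6) (11,8)]

Clipped polygon: [(13/3,8) (17/3,6) (11,6) (11,8)]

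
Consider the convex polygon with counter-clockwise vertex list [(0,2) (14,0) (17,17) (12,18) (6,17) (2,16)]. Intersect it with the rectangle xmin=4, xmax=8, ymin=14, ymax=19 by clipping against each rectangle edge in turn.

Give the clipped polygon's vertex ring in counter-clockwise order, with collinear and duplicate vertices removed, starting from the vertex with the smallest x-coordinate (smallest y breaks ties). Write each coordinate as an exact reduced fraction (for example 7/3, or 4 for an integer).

Clipped polygon: [(4,14) (8,14) (8,52/3) (6,17) (4,33/2)]

1. After x ≥ 4: [(4,10/7) (14,0) (17,17) (12,18) (6,17) (4,33/2)]
2. After x ≤ 8: [(4,10/7) (8,6/7) (8,52/3) (6,17) (4,33/2)]
3. After y ≥ 14: [(4,14) (8,14) (8,52/3) (6,17) (4,33/2)]
4. After y ≤ 19: [(4,14) (8,14) (8,52/3) (6,17) (4,33/2)]
5. Canonical ring: [(4,14) (8,14) (8,52/3) (6,17) (4,33/2)]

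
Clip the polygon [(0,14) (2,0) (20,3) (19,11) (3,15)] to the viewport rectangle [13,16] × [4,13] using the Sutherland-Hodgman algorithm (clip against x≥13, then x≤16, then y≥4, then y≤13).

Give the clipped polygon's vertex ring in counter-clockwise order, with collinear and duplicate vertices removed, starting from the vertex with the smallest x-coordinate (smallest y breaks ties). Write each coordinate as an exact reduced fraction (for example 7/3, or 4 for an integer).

Clipped polygon: [(13,4) (16,4) (16,47/4) (13,25/2)]

1. After x ≥ 13: [(13,11/6) (20,3) (19,11) (13,25/2)]
2. After x ≤ 16: [(13,11/6) (16,7/3) (16,47/4) (13,25/2)]
3. After y ≥ 4: [(13,4) (16,4) (16,47/4) (13,25/2)]
4. After y ≤ 13: [(13,4) (16,4) (16,47/4) (13,25/2)]
5. Canonical ring: [(13,4) (16,4) (16,47/4) (13,25/2)]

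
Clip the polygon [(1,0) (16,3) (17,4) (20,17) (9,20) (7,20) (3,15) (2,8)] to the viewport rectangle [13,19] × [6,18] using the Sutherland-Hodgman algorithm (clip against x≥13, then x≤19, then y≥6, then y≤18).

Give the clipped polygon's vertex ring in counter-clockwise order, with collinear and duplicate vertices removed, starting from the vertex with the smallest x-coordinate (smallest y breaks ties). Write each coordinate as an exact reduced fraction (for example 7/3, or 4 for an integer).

Clipped polygon: [(13,6) (227/13,6) (19,38/3) (19,190/11) (49/3,18) (13,18)]

1. After x ≥ 13: [(13,12/5) (16,3) (17,4) (20,17) (13,208/11)]
2. After x ≤ 19: [(13,12/5) (16,3) (17,4) (19,38/3) (19,190/11) (13,208/11)]
3. After y ≥ 6: [(13,6) (227/13,6) (19,38/3) (19,190/11) (13,208/11)]
4. After y ≤ 18: [(13,18) (13,6) (227/13,6) (19,38/3) (19,190/11) (49/3,18)]
5. Canonical ring: [(13,6) (227/13,6) (19,38/3) (19,190/11) (49/3,18) (13,18)]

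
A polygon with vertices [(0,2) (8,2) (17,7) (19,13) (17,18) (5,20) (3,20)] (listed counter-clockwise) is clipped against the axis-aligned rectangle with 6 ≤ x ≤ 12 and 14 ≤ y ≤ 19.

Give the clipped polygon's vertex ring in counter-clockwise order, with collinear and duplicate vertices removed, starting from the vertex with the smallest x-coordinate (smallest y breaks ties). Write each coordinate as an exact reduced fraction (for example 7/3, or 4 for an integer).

1. After x ≥ 6: [(6,2) (8,2) (17,7) (19,13) (17,18) (6,119/6)]
2. After x ≤ 12: [(6,2) (8,2) (12,38/9) (12,113/6) (6,119/6)]
3. After y ≥ 14: [(6,14) (12,14) (12,113/6) (6,119/6)]
4. After y ≤ 19: [(6,19) (6,14) (12,14) (12,113/6) (11,19)]
5. Canonical ring: [(6,14) (12,14) (12,113/6) (11,19) (6,19)]

Clipped polygon: [(6,14) (12,14) (12,113/6) (11,19) (6,19)]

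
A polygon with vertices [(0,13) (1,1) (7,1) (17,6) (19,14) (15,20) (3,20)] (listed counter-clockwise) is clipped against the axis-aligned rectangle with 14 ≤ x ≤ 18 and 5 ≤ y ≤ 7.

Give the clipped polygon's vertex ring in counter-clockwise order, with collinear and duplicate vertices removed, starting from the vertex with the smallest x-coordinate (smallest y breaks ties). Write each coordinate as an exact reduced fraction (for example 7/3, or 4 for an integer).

1. After x ≥ 14: [(14,9/2) (17,6) (19,14) (15,20) (14,20)]
2. After x ≤ 18: [(14,9/2) (17,6) (18,10) (18,31/2) (15,20) (14,20)]
3. After y ≥ 5: [(14,5) (15,5) (17,6) (18,10) (18,31/2) (15,20) (14,20)]
4. After y ≤ 7: [(14,7) (14,5) (15,5) (17,6) (69/4,7)]
5. Canonical ring: [(14,5) (15,5) (17,6) (69/4,7) (14,7)]

Clipped polygon: [(14,5) (15,5) (17,6) (69/4,7) (14,7)]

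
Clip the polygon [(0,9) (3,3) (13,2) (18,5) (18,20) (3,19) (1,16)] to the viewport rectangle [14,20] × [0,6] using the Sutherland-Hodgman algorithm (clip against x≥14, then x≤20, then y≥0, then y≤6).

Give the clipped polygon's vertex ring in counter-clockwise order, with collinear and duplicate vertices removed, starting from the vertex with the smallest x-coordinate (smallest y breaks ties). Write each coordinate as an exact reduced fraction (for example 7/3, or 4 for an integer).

1. After x ≥ 14: [(14,13/5) (18,5) (18,20) (14,296/15)]
2. After x ≤ 20: [(14,13/5) (18,5) (18,20) (14,296/15)]
3. After y ≥ 0: [(14,13/5) (18,5) (18,20) (14,296/15)]
4. After y ≤ 6: [(14,6) (14,13/5) (18,5) (18,6)]
5. Canonical ring: [(14,13/5) (18,5) (18,6) (14,6)]

Clipped polygon: [(14,13/5) (18,5) (18,6) (14,6)]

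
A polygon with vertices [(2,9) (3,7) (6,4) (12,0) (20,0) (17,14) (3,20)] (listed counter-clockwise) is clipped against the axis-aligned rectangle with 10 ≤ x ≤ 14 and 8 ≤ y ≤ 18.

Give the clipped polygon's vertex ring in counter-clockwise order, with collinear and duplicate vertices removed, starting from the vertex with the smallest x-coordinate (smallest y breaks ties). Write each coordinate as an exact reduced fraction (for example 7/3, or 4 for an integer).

Clipped polygon: [(10,8) (14,8) (14,107/7) (10,17)]

1. After x ≥ 10: [(10,4/3) (12,0) (20,0) (17,14) (10,17)]
2. After x ≤ 14: [(10,4/3) (12,0) (14,0) (14,107/7) (10,17)]
3. After y ≥ 8: [(10,8) (14,8) (14,107/7) (10,17)]
4. After y ≤ 18: [(10,8) (14,8) (14,107/7) (10,17)]
5. Canonical ring: [(10,8) (14,8) (14,107/7) (10,17)]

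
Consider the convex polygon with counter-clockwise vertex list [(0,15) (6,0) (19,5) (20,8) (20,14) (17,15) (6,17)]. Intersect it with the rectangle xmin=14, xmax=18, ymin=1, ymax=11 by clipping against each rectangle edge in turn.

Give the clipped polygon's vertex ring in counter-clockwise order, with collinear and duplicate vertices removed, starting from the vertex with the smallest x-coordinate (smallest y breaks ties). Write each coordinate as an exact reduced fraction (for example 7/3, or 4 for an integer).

1. After x ≥ 14: [(14,40/13) (19,5) (20,8) (20,14) (17,15) (14,171/11)]
2. After x ≤ 18: [(14,40/13) (18,60/13) (18,44/3) (17,15) (14,171/11)]
3. After y ≥ 1: [(14,40/13) (18,60/13) (18,44/3) (17,15) (14,171/11)]
4. After y ≤ 11: [(14,11) (14,40/13) (18,60/13) (18,11)]
5. Canonical ring: [(14,40/13) (18,60/13) (18,11) (14,11)]

Clipped polygon: [(14,40/13) (18,60/13) (18,11) (14,11)]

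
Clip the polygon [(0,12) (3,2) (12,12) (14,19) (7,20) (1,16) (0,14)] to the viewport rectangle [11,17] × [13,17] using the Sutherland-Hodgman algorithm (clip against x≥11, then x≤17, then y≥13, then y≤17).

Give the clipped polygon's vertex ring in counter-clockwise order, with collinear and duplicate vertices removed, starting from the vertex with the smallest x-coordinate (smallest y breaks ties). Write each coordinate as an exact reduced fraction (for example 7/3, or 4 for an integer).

1. After x ≥ 11: [(11,98/9) (12,12) (14,19) (11,136/7)]
2. After x ≤ 17: [(11,98/9) (12,12) (14,19) (11,136/7)]
3. After y ≥ 13: [(11,13) (86/7,13) (14,19) (11,136/7)]
4. After y ≤ 17: [(11,17) (11,13) (86/7,13) (94/7,17)]
5. Canonical ring: [(11,13) (86/7,13) (94/7,17) (11,17)]

Clipped polygon: [(11,13) (86/7,13) (94/7,17) (11,17)]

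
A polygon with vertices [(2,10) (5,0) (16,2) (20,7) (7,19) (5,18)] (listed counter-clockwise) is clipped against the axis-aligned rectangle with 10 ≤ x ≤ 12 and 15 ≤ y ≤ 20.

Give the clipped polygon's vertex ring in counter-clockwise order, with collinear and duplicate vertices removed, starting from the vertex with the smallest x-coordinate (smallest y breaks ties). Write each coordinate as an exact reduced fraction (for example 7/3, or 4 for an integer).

Clipped polygon: [(10,15) (34/3,15) (10,211/13)]

1. After x ≥ 10: [(10,10/11) (16,2) (20,7) (10,211/13)]
2. After x ≤ 12: [(10,10/11) (12,14/11) (12,187/13) (10,211/13)]
3. After y ≥ 15: [(10,15) (34/3,15) (10,211/13)]
4. After y ≤ 20: [(10,15) (34/3,15) (10,211/13)]
5. Canonical ring: [(10,15) (34/3,15) (10,211/13)]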